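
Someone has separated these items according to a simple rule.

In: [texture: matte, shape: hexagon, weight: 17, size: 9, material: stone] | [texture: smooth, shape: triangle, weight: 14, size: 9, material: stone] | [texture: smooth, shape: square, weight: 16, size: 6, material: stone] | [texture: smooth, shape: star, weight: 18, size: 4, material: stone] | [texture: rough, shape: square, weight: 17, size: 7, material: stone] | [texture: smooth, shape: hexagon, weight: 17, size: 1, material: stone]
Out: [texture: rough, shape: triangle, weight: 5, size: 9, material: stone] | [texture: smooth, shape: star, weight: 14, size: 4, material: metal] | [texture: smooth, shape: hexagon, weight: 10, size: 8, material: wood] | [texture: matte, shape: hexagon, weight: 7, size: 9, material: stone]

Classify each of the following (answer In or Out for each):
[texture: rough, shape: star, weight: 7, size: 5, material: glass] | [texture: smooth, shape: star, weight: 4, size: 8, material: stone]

All 'In' examples share one property — material is stone AND weight ≥ 10 — and every 'Out' example lacks it.
[texture: rough, shape: star, weight: 7, size: 5, material: glass]: Out (material is glass, weight = 7).
[texture: smooth, shape: star, weight: 4, size: 8, material: stone]: Out (material is stone, weight = 4).

Out, Out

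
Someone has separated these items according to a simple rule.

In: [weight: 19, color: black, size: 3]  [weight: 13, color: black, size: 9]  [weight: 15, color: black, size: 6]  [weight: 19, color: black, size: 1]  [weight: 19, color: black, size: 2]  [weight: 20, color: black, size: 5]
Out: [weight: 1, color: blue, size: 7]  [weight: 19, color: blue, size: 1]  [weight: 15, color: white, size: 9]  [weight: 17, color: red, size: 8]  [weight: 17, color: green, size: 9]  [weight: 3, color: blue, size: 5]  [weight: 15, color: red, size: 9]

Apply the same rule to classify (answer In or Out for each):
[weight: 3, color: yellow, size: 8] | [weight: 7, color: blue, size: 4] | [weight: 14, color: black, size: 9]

Out, Out, In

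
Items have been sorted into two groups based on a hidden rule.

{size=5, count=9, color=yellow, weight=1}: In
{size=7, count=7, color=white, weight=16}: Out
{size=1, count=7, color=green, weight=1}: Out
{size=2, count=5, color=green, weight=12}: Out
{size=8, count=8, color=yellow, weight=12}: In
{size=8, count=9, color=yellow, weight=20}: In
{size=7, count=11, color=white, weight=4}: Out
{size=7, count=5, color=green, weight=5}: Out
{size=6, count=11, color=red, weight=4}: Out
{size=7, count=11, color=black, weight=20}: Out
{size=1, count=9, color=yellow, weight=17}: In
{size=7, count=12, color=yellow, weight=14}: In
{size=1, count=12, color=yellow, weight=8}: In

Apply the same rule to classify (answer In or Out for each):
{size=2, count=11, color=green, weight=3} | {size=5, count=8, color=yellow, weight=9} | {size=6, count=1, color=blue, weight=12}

Out, In, Out

The rule appears to be: color is yellow.
{size=2, count=11, color=green, weight=3} → color is green → Out. {size=5, count=8, color=yellow, weight=9} → color is yellow → In. {size=6, count=1, color=blue, weight=12} → color is blue → Out.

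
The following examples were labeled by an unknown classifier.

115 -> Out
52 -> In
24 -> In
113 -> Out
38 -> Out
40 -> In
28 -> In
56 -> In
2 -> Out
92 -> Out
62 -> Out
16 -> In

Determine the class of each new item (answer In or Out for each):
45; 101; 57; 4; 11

The distinguishing property — multiple of 4 AND at most 56 — holds for all the 'In' cases and none of the 'Out' cases.
45 → 45 = 4·11 + 1, 45 ≤ 56 → Out.
101 → 101 = 4·25 + 1, 101 > 56 → Out.
57 → 57 = 4·14 + 1, 57 > 56 → Out.
4 → 4 = 4·1, 4 ≤ 56 → In.
11 → 11 = 4·2 + 3, 11 ≤ 56 → Out.

Out, Out, Out, In, Out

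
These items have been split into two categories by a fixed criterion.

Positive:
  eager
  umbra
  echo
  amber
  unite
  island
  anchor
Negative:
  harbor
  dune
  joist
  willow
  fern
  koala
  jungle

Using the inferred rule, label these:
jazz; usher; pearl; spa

Negative, Positive, Negative, Negative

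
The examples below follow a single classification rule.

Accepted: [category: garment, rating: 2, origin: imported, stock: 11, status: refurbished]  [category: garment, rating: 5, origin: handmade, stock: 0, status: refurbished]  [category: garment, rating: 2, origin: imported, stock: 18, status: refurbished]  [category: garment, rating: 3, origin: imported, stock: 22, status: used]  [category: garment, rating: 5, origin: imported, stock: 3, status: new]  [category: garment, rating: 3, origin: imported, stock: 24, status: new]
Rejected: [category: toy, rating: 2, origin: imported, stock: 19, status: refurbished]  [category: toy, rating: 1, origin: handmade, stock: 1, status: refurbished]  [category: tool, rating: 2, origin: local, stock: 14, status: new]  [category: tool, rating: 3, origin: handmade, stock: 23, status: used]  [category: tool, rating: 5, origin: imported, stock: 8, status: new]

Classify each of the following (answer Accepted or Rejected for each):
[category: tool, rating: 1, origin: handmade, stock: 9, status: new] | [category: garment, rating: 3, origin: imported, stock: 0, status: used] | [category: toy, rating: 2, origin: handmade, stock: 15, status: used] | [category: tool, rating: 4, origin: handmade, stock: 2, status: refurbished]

Rejected, Accepted, Rejected, Rejected

'Accepted' ⟺ category is garment.
[category: tool, rating: 1, origin: handmade, stock: 9, status: new] → category is tool → Rejected. [category: garment, rating: 3, origin: imported, stock: 0, status: used] → category is garment → Accepted. [category: toy, rating: 2, origin: handmade, stock: 15, status: used] → category is toy → Rejected. [category: tool, rating: 4, origin: handmade, stock: 2, status: refurbished] → category is tool → Rejected.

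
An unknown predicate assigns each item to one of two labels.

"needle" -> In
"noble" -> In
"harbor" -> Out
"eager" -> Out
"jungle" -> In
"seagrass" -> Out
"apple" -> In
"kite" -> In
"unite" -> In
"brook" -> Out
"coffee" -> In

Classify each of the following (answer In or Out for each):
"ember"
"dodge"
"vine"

The distinguishing property — ends with 'e' — holds for all the 'In' cases and none of the 'Out' cases.
"ember" — ends with 'r', hence Out. "dodge" — ends with 'e', hence In. "vine" — ends with 'e', hence In.

Out, In, In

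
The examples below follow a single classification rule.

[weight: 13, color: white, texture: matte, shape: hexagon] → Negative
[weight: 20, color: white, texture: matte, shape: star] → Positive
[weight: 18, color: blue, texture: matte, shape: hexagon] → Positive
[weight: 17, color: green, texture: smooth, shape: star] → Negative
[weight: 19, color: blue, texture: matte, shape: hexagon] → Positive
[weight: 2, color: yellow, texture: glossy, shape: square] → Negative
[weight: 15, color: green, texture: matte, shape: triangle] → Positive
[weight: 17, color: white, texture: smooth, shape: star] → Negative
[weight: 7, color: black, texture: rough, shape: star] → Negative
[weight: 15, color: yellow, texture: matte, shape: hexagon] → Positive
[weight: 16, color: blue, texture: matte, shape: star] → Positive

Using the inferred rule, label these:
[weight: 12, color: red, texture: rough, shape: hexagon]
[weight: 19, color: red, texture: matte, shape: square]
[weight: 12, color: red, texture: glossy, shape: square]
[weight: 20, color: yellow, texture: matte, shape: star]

Negative, Positive, Negative, Positive

The rule appears to be: texture is matte AND weight ≥ 15.
[weight: 12, color: red, texture: rough, shape: hexagon] → texture is rough, weight = 12 → Negative. [weight: 19, color: red, texture: matte, shape: square] → texture is matte, weight = 19 → Positive. [weight: 12, color: red, texture: glossy, shape: square] → texture is glossy, weight = 12 → Negative. [weight: 20, color: yellow, texture: matte, shape: star] → texture is matte, weight = 20 → Positive.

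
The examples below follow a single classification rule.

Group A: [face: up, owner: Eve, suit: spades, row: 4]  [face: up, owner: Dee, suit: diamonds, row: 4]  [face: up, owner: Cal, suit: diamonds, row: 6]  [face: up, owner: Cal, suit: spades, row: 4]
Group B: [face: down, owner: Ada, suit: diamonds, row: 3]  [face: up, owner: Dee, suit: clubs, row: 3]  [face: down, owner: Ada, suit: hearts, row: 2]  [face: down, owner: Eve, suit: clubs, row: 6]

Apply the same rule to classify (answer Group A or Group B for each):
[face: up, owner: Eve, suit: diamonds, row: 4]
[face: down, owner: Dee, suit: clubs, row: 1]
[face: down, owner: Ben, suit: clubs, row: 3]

Rule: face is up AND row ≥ 4. This holds for each 'Group A' example and fails for each 'Group B' one.
[face: up, owner: Eve, suit: diamonds, row: 4] — face is up, row = 4, hence Group A.
[face: down, owner: Dee, suit: clubs, row: 1] — face is down, row = 1, hence Group B.
[face: down, owner: Ben, suit: clubs, row: 3] — face is down, row = 3, hence Group B.

Group A, Group B, Group B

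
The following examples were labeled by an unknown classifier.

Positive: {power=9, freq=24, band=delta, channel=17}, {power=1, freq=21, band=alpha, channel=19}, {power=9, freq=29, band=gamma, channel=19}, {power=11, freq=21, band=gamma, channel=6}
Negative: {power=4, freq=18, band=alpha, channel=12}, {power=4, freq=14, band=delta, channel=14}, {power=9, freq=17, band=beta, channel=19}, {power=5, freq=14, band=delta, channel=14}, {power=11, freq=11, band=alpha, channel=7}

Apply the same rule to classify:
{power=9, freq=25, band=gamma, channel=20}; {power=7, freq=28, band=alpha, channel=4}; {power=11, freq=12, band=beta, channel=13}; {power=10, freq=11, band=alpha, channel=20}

Positive, Positive, Negative, Negative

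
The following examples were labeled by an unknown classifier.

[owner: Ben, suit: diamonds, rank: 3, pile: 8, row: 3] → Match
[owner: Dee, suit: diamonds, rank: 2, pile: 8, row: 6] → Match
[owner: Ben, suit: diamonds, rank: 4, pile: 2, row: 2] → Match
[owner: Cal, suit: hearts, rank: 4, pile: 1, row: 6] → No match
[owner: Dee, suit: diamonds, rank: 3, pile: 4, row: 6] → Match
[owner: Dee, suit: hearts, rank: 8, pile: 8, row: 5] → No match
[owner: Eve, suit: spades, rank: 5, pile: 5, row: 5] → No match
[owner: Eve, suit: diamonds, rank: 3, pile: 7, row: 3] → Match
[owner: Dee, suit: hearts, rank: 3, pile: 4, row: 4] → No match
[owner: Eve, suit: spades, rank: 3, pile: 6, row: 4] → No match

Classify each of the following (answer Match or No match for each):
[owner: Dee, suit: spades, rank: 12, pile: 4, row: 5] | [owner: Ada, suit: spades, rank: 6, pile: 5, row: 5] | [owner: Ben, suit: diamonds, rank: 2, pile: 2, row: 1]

Rule: suit is diamonds. This holds for each 'Match' example and fails for each 'No match' one.

No match, No match, Match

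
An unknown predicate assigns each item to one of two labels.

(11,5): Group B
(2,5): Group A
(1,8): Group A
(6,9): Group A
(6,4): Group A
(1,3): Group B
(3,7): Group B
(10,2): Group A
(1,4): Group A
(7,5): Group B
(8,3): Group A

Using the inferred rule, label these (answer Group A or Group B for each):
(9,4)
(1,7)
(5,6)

Group A, Group B, Group A

The classifier is using: product is even.
(9,4): 9·4 = 36 — meets the rule, so Group A.
(1,7): 1·7 = 7 — doesn't match, so Group B.
(5,6): 5·6 = 30 — meets the rule, so Group A.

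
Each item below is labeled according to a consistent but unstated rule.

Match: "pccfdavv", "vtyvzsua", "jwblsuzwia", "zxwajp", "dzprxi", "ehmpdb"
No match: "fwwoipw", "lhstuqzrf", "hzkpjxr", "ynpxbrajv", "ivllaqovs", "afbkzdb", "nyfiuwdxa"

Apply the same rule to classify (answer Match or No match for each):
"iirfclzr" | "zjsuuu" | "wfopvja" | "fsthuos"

Match, Match, No match, No match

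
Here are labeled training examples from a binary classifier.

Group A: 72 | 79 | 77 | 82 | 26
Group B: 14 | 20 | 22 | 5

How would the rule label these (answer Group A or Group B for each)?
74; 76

Group A, Group A

All 'Group A' examples share one property — at least 26 — and every 'Group B' example lacks it.
Group A: 74, since 74 ≥ 26. Group A: 76, since 76 ≥ 26.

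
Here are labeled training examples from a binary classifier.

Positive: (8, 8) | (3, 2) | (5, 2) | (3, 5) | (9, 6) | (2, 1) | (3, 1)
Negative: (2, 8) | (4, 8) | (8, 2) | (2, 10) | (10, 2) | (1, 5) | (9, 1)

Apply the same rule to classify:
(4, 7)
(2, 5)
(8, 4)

The pattern is that an item is 'Positive' exactly when: |first − second| ≤ 3.
(4, 7): |4−7| = 3 — meets the rule, so Positive. (2, 5): |2−5| = 3 — meets the rule, so Positive. (8, 4): |8−4| = 4 — does not pass, so Negative.

Positive, Positive, Negative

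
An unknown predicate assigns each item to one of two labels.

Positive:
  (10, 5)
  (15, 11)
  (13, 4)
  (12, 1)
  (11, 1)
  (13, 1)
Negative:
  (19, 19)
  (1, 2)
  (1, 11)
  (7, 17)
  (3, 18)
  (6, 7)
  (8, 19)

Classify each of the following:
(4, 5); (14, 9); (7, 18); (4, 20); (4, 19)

Negative, Positive, Negative, Negative, Negative

The simplest hypothesis consistent with all the labels is: first > second.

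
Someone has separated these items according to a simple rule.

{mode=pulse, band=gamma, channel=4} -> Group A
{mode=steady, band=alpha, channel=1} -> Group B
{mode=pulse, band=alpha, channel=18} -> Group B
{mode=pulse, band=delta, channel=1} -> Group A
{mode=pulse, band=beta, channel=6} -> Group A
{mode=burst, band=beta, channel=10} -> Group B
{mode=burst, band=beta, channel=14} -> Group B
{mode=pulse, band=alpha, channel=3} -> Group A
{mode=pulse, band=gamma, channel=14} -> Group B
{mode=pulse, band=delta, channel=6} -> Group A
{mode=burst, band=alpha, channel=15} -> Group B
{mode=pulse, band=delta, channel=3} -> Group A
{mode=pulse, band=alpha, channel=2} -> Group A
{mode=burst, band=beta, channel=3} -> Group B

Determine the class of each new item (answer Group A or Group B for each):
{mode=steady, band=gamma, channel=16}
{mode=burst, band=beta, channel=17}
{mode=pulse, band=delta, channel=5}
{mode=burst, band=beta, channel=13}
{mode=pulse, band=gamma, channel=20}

A rule that fits every label: mode is pulse AND channel ≤ 6 — true of each 'Group A' example, false of each 'Group B' one.
Group B: {mode=steady, band=gamma, channel=16}, since mode is steady, channel = 16.
Group B: {mode=burst, band=beta, channel=17}, since mode is burst, channel = 17.
Group A: {mode=pulse, band=delta, channel=5}, since mode is pulse, channel = 5.
Group B: {mode=burst, band=beta, channel=13}, since mode is burst, channel = 13.
Group B: {mode=pulse, band=gamma, channel=20}, since mode is pulse, channel = 20.

Group B, Group B, Group A, Group B, Group B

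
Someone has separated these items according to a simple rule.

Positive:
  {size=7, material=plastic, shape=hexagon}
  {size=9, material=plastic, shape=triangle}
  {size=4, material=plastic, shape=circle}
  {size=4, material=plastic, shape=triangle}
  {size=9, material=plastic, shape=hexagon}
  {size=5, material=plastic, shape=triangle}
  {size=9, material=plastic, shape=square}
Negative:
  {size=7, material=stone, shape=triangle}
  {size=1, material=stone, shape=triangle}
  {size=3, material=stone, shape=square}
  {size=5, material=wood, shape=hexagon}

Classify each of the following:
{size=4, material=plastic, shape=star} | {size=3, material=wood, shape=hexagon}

Looking at the examples, the only property every 'Positive' case has and every 'Negative' case lacks is: material is plastic.
{size=4, material=plastic, shape=star}: Positive (material is plastic).
{size=3, material=wood, shape=hexagon}: Negative (material is wood).

Positive, Negative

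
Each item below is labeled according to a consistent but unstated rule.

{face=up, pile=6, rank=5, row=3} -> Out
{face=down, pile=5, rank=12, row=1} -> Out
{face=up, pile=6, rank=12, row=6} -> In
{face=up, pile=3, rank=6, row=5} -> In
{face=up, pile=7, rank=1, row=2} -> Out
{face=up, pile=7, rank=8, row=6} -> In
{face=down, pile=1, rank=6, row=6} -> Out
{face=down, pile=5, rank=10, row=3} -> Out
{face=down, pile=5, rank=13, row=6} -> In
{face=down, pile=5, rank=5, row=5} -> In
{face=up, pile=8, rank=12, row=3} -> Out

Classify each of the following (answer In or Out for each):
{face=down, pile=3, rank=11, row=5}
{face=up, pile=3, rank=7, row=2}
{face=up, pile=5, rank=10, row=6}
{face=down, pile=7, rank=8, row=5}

In, Out, In, In

The pattern is that an item is 'In' exactly when: row ≥ 5 AND pile ≥ 3.
{face=down, pile=3, rank=11, row=5}: In (row = 5, pile = 3).
{face=up, pile=3, rank=7, row=2}: Out (row = 2, pile = 3).
{face=up, pile=5, rank=10, row=6}: In (row = 6, pile = 5).
{face=down, pile=7, rank=8, row=5}: In (row = 5, pile = 7).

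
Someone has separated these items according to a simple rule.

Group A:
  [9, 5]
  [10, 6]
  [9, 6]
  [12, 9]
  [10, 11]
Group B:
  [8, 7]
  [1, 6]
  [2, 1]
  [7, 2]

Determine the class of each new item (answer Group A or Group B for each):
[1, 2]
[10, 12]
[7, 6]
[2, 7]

Group B, Group A, Group B, Group B

Rule: first ≥ 9. This holds for each 'Group A' example and fails for each 'Group B' one.
[1, 2] → first 1 → Group B.
[10, 12] → first 10 → Group A.
[7, 6] → first 7 → Group B.
[2, 7] → first 2 → Group B.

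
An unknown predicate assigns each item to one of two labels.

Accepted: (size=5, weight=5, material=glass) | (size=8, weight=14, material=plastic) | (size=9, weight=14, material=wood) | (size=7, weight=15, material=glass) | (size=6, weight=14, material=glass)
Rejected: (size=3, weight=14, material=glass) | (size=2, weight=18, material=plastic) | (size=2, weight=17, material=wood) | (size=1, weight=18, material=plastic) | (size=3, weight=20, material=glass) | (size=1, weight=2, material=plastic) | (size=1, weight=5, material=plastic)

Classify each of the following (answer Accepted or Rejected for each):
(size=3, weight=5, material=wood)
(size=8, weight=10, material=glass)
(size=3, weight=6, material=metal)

A rule that fits every label: size ≥ 5 — true of each 'Accepted' example, false of each 'Rejected' one.
(size=3, weight=5, material=wood): Rejected (size = 3).
(size=8, weight=10, material=glass): Accepted (size = 8).
(size=3, weight=6, material=metal): Rejected (size = 3).

Rejected, Accepted, Rejected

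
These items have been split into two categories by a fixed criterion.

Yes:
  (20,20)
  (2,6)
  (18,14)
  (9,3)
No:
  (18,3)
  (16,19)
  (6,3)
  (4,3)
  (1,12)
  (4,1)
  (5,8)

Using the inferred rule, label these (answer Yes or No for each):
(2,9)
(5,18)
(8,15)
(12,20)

Rule: sum is even. This holds for each 'Yes' example and fails for each 'No' one.

No, No, No, Yes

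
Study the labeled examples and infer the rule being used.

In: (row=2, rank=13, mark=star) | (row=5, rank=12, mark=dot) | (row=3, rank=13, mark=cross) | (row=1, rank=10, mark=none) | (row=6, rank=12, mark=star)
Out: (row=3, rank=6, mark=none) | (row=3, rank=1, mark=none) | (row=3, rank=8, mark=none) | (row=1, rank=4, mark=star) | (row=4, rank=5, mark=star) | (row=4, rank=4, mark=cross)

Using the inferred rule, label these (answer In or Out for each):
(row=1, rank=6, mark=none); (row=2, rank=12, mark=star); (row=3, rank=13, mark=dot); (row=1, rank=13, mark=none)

Out, In, In, In

All 'In' examples share one property — rank ≥ 10 — and every 'Out' example lacks it.
(row=1, rank=6, mark=none): rank = 6 — doesn't match, so Out.
(row=2, rank=12, mark=star): rank = 12 — meets the rule, so In.
(row=3, rank=13, mark=dot): rank = 13 — meets the rule, so In.
(row=1, rank=13, mark=none): rank = 13 — meets the rule, so In.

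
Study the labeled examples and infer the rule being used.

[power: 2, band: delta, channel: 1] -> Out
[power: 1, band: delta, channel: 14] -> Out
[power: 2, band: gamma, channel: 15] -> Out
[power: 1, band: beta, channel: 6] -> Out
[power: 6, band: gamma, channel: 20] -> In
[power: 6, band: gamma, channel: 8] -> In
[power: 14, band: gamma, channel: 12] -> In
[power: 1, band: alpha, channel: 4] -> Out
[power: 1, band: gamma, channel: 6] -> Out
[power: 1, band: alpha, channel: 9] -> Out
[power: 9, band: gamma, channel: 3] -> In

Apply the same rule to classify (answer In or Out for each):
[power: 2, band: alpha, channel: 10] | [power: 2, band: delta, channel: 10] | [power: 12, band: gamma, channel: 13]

Out, Out, In

The simplest hypothesis consistent with all the labels is: power ≥ 6.
Out: [power: 2, band: alpha, channel: 10], since power = 2.
Out: [power: 2, band: delta, channel: 10], since power = 2.
In: [power: 12, band: gamma, channel: 13], since power = 12.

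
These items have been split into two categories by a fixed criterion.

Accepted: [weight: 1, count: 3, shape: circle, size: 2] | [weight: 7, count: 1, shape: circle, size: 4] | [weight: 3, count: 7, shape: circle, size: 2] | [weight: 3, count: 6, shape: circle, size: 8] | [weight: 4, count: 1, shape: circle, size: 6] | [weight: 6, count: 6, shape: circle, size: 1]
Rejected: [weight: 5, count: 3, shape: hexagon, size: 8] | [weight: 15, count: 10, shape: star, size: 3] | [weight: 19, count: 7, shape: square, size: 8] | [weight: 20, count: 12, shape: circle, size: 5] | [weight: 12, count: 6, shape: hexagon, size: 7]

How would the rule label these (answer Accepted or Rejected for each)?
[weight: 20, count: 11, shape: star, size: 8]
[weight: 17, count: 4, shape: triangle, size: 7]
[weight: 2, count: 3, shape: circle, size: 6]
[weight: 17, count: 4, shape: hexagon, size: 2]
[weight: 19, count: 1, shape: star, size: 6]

The distinguishing property — shape is circle AND count ≤ 7 — holds for all the 'Accepted' cases and none of the 'Rejected' cases.

Rejected, Rejected, Accepted, Rejected, Rejected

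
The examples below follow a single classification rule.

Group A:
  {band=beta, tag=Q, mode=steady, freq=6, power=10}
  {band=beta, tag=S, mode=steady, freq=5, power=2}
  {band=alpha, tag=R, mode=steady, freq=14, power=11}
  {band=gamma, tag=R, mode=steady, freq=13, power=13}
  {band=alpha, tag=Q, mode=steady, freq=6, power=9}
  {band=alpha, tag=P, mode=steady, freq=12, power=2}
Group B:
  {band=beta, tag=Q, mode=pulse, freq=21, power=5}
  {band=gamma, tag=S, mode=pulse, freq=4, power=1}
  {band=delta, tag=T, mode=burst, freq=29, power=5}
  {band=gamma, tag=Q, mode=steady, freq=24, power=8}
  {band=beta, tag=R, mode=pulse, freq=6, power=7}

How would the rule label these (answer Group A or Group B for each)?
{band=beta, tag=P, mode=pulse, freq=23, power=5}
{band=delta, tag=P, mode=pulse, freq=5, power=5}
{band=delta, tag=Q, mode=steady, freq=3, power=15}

Group B, Group B, Group A

A rule that fits every label: mode is steady AND freq ≤ 14 — true of each 'Group A' example, false of each 'Group B' one.
{band=beta, tag=P, mode=pulse, freq=23, power=5}: mode is pulse, freq = 23 — fails this test, so Group B. {band=delta, tag=P, mode=pulse, freq=5, power=5}: mode is pulse, freq = 5 — fails this test, so Group B. {band=delta, tag=Q, mode=steady, freq=3, power=15}: mode is steady, freq = 3 — matches, so Group A.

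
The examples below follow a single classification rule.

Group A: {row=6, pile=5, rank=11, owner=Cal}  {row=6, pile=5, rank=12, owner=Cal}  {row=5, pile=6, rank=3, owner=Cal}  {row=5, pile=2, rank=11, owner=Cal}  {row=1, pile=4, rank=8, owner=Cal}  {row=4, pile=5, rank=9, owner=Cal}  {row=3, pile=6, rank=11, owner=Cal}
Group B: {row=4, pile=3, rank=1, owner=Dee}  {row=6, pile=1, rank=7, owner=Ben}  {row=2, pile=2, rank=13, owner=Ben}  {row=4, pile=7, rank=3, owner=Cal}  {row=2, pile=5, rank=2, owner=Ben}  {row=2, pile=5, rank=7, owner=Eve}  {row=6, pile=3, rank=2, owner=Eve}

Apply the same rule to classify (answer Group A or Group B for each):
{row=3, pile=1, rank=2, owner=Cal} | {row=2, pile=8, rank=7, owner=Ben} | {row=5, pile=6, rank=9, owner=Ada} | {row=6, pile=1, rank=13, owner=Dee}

One predicate separates the groups cleanly: owner is Cal AND pile ≤ 6.
{row=3, pile=1, rank=2, owner=Cal}: Group A (owner is Cal, pile = 1). {row=2, pile=8, rank=7, owner=Ben}: Group B (owner is Ben, pile = 8). {row=5, pile=6, rank=9, owner=Ada}: Group B (owner is Ada, pile = 6). {row=6, pile=1, rank=13, owner=Dee}: Group B (owner is Dee, pile = 1).

Group A, Group B, Group B, Group B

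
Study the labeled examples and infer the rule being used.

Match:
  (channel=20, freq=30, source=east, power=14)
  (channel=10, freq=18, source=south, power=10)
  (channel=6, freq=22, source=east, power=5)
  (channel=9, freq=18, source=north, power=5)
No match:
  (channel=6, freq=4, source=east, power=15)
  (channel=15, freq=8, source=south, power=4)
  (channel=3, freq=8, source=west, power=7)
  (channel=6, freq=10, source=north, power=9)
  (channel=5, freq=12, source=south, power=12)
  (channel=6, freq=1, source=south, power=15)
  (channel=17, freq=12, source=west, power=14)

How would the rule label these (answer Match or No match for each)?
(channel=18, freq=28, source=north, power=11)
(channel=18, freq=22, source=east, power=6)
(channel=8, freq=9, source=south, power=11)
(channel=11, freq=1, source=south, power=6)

One predicate separates the groups cleanly: freq ≥ 18.
(channel=18, freq=28, source=north, power=11): freq = 28, checks out → Match. (channel=18, freq=22, source=east, power=6): freq = 22, checks out → Match. (channel=8, freq=9, source=south, power=11): freq = 9, doesn't match → No match. (channel=11, freq=1, source=south, power=6): freq = 1, doesn't match → No match.

Match, Match, No match, No match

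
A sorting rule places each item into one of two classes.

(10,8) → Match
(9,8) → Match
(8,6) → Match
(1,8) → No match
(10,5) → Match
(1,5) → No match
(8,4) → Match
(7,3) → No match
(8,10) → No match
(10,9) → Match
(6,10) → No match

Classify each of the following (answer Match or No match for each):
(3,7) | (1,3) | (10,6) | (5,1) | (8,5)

The classifier is using: first > second AND sum ≥ 12.
No match: (3,7), since 3 < 7, 3+7 = 10. No match: (1,3), since 1 < 3, 1+3 = 4. Match: (10,6), since 10 > 6, 10+6 = 16. No match: (5,1), since 5 > 1, 5+1 = 6. Match: (8,5), since 8 > 5, 8+5 = 13.

No match, No match, Match, No match, Match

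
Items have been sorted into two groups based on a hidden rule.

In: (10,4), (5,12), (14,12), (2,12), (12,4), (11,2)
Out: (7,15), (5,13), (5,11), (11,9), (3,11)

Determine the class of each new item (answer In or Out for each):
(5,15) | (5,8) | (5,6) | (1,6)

Out, In, In, In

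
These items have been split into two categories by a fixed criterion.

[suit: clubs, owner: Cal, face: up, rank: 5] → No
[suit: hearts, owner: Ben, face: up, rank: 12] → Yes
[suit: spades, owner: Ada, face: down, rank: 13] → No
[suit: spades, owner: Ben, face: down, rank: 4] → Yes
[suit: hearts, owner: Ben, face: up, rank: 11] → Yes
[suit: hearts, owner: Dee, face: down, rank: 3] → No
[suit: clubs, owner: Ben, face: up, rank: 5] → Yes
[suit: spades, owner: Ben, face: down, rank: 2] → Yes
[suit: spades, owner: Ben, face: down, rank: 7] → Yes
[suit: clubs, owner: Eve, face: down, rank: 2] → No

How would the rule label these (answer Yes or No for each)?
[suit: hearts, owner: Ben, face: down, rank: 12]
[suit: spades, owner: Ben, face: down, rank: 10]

Yes, Yes

Checking candidate rules against both groups, what survives is: owner is Ben.
[suit: hearts, owner: Ben, face: down, rank: 12]: Yes (owner is Ben).
[suit: spades, owner: Ben, face: down, rank: 10]: Yes (owner is Ben).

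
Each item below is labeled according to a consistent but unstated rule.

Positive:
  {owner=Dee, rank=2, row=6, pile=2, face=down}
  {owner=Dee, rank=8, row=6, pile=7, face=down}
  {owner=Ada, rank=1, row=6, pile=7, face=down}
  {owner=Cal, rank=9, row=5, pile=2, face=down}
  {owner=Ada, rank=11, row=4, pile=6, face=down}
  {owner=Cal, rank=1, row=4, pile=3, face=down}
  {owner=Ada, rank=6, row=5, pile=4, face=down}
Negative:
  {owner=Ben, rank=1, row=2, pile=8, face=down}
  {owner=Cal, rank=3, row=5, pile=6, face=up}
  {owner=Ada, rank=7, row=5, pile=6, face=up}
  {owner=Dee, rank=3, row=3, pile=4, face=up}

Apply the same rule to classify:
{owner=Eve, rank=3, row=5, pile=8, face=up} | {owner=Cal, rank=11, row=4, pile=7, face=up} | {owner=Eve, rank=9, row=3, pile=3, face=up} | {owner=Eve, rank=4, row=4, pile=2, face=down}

Negative, Negative, Negative, Positive

The rule appears to be: face is down AND row ≥ 3.
{owner=Eve, rank=3, row=5, pile=8, face=up} — face is up, row = 5, hence Negative.
{owner=Cal, rank=11, row=4, pile=7, face=up} — face is up, row = 4, hence Negative.
{owner=Eve, rank=9, row=3, pile=3, face=up} — face is up, row = 3, hence Negative.
{owner=Eve, rank=4, row=4, pile=2, face=down} — face is down, row = 4, hence Positive.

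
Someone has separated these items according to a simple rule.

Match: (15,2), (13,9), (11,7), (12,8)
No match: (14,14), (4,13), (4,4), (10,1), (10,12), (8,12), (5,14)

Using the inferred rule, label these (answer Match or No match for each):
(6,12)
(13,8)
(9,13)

No match, Match, No match

The classifier is using: first > second AND sum ≥ 17.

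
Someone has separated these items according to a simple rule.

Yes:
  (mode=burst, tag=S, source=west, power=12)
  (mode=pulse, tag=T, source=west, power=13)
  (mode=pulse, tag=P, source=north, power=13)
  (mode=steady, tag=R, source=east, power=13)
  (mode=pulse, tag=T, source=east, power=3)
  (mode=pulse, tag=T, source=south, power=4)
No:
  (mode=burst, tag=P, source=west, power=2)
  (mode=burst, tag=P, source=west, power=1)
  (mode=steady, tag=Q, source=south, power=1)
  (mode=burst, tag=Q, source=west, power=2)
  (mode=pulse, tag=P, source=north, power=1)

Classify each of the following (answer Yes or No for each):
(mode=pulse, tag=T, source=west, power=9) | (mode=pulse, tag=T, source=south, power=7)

'Yes' ⟺ power ≥ 3.

Yes, Yes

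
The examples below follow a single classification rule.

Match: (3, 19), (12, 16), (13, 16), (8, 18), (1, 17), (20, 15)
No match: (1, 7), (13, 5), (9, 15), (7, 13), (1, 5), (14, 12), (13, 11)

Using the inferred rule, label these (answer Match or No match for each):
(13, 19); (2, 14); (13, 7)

A rule that fits every label: max ≥ 16 — true of each 'Match' example, false of each 'No match' one.
(13, 19) — max 19, hence Match. (2, 14) — max 14, hence No match. (13, 7) — max 13, hence No match.

Match, No match, No match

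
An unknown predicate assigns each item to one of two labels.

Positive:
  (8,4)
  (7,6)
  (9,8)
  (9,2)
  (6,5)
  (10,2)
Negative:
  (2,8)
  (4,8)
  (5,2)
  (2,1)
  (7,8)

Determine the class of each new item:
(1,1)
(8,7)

The classifier is using: first > second AND sum ≥ 10.
(1,1): 1 = 1, 1+1 = 2 — doesn't match, so Negative.
(8,7): 8 > 7, 8+7 = 15 — checks out, so Positive.

Negative, Positive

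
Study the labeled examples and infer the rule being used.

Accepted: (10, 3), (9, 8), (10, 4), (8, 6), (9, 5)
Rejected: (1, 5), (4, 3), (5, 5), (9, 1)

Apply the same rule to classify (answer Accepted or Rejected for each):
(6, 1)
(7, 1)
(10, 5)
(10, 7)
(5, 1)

Rejected, Rejected, Accepted, Accepted, Rejected

'Accepted' ⟺ sum ≥ 13.
(6, 1): Rejected (6+1 = 7). (7, 1): Rejected (7+1 = 8). (10, 5): Accepted (10+5 = 15). (10, 7): Accepted (10+7 = 17). (5, 1): Rejected (5+1 = 6).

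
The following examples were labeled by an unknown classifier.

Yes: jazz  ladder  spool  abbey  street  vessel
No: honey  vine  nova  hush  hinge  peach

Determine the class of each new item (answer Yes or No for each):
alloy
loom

Yes, Yes

A rule that fits every label: has a double letter — true of each 'Yes' example, false of each 'No' one.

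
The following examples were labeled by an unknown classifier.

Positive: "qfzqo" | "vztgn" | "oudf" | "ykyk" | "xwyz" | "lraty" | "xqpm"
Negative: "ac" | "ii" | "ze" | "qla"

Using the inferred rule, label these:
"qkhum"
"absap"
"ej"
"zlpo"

Positive, Positive, Negative, Positive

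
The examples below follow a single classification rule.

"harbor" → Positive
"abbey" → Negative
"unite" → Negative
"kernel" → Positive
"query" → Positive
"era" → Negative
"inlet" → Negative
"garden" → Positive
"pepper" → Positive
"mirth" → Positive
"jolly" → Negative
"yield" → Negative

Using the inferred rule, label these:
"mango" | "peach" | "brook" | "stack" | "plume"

Every 'Positive' example satisfies: length ≥ 5 AND contains 'r'. None of the 'Negative' examples do.
"mango": Negative (length 5, no 'r').
"peach": Negative (length 5, no 'r').
"brook": Positive (length 5, has 'r').
"stack": Negative (length 5, no 'r').
"plume": Negative (length 5, no 'r').

Negative, Negative, Positive, Negative, Negative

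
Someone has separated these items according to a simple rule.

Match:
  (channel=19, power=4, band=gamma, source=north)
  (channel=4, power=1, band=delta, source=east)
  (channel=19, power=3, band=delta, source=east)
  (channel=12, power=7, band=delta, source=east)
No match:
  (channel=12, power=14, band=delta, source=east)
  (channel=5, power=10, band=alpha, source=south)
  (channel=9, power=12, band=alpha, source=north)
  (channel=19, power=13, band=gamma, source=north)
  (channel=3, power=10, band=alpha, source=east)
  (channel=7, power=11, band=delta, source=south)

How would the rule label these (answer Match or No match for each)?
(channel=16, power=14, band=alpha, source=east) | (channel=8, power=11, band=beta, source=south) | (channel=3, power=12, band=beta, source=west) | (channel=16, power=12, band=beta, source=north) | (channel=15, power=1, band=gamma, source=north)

No match, No match, No match, No match, Match

All 'Match' examples share one property — power ≤ 7 — and every 'No match' example lacks it.
(channel=16, power=14, band=alpha, source=east) → power = 14 → No match. (channel=8, power=11, band=beta, source=south) → power = 11 → No match. (channel=3, power=12, band=beta, source=west) → power = 12 → No match. (channel=16, power=12, band=beta, source=north) → power = 12 → No match. (channel=15, power=1, band=gamma, source=north) → power = 1 → Match.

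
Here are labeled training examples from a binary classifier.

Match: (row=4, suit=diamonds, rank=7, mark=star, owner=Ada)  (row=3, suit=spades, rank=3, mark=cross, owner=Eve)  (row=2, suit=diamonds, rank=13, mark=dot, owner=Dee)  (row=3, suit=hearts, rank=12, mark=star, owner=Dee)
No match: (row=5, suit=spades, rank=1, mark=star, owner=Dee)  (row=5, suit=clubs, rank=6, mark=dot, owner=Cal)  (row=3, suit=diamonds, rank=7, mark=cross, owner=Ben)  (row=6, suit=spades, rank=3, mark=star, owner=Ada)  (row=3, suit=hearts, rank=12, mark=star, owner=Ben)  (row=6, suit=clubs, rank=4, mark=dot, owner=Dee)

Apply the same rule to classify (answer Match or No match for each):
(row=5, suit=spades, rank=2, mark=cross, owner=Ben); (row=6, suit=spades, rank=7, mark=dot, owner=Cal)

'Match' ⟺ owner is not Ben AND row ≤ 4.
(row=5, suit=spades, rank=2, mark=cross, owner=Ben): owner is Ben, row = 5, fails the rule → No match.
(row=6, suit=spades, rank=7, mark=dot, owner=Cal): owner is Cal, row = 6, fails the rule → No match.

No match, No match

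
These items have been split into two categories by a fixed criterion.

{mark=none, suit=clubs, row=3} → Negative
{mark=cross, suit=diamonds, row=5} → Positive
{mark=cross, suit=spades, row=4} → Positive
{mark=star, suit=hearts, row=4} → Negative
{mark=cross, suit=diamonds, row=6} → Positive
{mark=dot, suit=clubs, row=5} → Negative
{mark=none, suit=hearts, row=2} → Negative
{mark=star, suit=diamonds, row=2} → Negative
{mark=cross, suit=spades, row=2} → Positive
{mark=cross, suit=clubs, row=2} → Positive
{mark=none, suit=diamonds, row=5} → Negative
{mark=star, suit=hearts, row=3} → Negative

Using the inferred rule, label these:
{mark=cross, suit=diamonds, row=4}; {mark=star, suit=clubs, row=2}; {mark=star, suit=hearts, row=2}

One predicate separates the groups cleanly: mark is cross.
Positive: {mark=cross, suit=diamonds, row=4}, since mark is cross.
Negative: {mark=star, suit=clubs, row=2}, since mark is star.
Negative: {mark=star, suit=hearts, row=2}, since mark is star.

Positive, Negative, Negative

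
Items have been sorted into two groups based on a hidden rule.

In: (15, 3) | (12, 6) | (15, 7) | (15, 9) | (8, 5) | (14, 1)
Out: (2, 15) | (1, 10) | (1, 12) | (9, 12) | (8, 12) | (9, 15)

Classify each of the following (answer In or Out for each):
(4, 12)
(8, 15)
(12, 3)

Out, Out, In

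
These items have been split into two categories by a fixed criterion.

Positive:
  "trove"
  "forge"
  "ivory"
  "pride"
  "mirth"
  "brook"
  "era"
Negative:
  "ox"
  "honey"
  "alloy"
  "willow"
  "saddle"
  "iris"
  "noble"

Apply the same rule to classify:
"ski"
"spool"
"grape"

Negative, Negative, Positive

The common property of the 'Positive' items is: odd length AND contains 'r'. No 'Negative' item has it.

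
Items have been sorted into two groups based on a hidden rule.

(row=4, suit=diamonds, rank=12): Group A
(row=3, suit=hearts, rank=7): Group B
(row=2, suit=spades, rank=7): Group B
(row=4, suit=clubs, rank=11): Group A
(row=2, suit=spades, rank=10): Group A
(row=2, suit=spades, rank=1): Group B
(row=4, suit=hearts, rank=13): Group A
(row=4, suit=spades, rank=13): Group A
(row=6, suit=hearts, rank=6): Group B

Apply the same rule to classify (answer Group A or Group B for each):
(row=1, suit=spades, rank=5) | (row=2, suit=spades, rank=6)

Group B, Group B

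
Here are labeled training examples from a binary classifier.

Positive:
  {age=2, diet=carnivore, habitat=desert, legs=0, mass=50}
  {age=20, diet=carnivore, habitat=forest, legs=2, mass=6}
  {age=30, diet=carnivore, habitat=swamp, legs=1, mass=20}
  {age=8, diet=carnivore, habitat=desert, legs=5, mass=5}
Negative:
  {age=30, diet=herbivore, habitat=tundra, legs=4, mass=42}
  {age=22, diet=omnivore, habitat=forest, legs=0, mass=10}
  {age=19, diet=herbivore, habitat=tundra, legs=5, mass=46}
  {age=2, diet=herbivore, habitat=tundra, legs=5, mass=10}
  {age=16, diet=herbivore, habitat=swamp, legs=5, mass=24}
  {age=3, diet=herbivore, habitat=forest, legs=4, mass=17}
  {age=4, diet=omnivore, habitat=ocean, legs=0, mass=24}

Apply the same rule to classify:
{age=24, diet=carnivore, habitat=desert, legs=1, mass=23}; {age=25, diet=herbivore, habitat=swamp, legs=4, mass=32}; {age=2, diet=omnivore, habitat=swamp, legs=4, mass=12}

The common property of the 'Positive' items is: diet is carnivore. No 'Negative' item has it.

Positive, Negative, Negative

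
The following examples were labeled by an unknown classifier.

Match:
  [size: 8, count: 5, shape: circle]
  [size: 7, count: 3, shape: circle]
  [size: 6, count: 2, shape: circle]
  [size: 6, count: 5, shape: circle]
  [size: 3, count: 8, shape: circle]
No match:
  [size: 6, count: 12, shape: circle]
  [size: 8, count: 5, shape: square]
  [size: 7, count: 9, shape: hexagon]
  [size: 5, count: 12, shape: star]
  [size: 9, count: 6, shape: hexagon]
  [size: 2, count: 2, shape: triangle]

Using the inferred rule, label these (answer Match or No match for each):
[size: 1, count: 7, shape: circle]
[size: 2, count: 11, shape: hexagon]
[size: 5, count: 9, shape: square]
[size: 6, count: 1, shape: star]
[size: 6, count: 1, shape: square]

Match, No match, No match, No match, No match

One predicate separates the groups cleanly: shape is circle AND count ≤ 8.
[size: 1, count: 7, shape: circle]: shape is circle, count = 7 — fits, so Match. [size: 2, count: 11, shape: hexagon]: shape is hexagon, count = 11 — fails this test, so No match. [size: 5, count: 9, shape: square]: shape is square, count = 9 — fails this test, so No match. [size: 6, count: 1, shape: star]: shape is star, count = 1 — fails this test, so No match. [size: 6, count: 1, shape: square]: shape is square, count = 1 — fails this test, so No match.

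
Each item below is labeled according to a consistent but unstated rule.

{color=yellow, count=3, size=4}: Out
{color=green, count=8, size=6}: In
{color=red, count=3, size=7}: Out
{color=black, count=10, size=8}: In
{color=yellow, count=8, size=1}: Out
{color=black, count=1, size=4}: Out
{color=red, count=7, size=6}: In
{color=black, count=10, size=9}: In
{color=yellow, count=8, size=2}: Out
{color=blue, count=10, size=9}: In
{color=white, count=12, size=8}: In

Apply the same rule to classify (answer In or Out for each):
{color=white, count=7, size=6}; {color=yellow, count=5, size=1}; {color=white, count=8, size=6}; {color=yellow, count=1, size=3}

In, Out, In, Out

The simplest hypothesis consistent with all the labels is: size ≥ 4 AND count ≥ 7.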